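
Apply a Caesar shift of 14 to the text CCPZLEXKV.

QQDNZSLYJ

C(2): 2+14=16 → Q
C(2): 2+14=16 → Q
P(15): 15+14=29≡3 → D
Z(25): 25+14=39≡13 → N
L(11): 11+14=25 → Z
E(4): 4+14=18 → S
X(23): 23+14=37≡11 → L
K(10): 10+14=24 → Y
V(21): 21+14=35≡9 → J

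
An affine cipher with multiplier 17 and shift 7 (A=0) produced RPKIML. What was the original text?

WCRXLO

The inverse of 17 mod 26 is 23, since 17·23=391≡1. Apply D(y)=23·(y−7) mod 26:
R(17): 23·(17−7)=230≡22 → W
P(15): 23·(15−7)=184≡2 → C
K(10): 23·(10−7)=69≡17 → R
I(8): 23·(8−7)=23 → X
M(12): 23·(12−7)=115≡11 → L
L(11): 23·(11−7)=92≡14 → O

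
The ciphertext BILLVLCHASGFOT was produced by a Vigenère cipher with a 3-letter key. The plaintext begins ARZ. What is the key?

Subtract each crib letter from the matching ciphertext letter (mod 26):
B(1)−A(0)=1 → B
I(8)−R(17)=-9≡17 → R
L(11)−Z(25)=-14≡12 → M

BRM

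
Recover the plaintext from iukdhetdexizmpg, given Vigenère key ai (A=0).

imkvhwtvepirmhg

Repeat the key across the ciphertext: aiaiaiaiaiaiaia
i(8)−a(0): 8 → i
u(20)−i(8): 12 → m
k(10)−a(0): 10 → k
d(3)−i(8): -5≡21 → v
h(7)−a(0): 7 → h
e(4)−i(8): -4≡22 → w
t(19)−a(0): 19 → t
d(3)−i(8): -5≡21 → v
e(4)−a(0): 4 → e
x(23)−i(8): 15 → p
i(8)−a(0): 8 → i
z(25)−i(8): 17 → r
m(12)−a(0): 12 → m
p(15)−i(8): 7 → h
g(6)−a(0): 6 → g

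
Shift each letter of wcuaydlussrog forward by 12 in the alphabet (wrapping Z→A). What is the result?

iogmkpxgeedas

w(22): 22+12=34≡8 → i
c(2): 2+12=14 → o
u(20): 20+12=32≡6 → g
a(0): 0+12=12 → m
y(24): 24+12=36≡10 → k
d(3): 3+12=15 → p
l(11): 11+12=23 → x
u(20): 20+12=32≡6 → g
s(18): 18+12=30≡4 → e
s(18): 18+12=30≡4 → e
r(17): 17+12=29≡3 → d
o(14): 14+12=26≡0 → a
g(6): 6+12=18 → s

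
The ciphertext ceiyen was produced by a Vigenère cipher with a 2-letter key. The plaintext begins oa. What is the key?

Subtract each crib letter from the matching ciphertext letter (mod 26):
c(2)−o(14)=-12≡14 → o
e(4)−a(0)=4 → e

oe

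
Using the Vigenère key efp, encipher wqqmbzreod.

Repeat the key across the message: efpefpefpe
w(22)+e(4): 26≡0 → a
q(16)+f(5): 21 → v
q(16)+p(15): 31≡5 → f
m(12)+e(4): 16 → q
b(1)+f(5): 6 → g
z(25)+p(15): 40≡14 → o
r(17)+e(4): 21 → v
e(4)+f(5): 9 → j
o(14)+p(15): 29≡3 → d
d(3)+e(4): 7 → h

avfqgovjdh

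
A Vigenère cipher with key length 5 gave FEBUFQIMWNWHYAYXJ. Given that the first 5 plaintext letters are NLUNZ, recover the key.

Subtract each crib letter from the matching ciphertext letter (mod 26):
F(5)−N(13)=-8≡18 → S
E(4)−L(11)=-7≡19 → T
B(1)−U(20)=-19≡7 → H
U(20)−N(13)=7 → H
F(5)−Z(25)=-20≡6 → G

STHHG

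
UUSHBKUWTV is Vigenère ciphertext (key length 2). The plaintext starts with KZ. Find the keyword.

Subtract each crib letter from the matching ciphertext letter (mod 26):
U(20)−K(10)=10 → K
U(20)−Z(25)=-5≡21 → V

KV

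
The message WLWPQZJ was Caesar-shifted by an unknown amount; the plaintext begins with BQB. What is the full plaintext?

From the crib: W(22)−B(1)=21, so the shift is 21.
Subtract 21 from each ciphertext letter:
W(22): 22−21=1 → B
L(11): 11−21=-10≡16 → Q
W(22): 22−21=1 → B
P(15): 15−21=-6≡20 → U
Q(16): 16−21=-5≡21 → V
Z(25): 25−21=4 → E
J(9): 9−21=-12≡14 → O

BQBUVEO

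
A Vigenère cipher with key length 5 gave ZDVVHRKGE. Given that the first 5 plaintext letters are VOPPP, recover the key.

EPGGS

Subtract each crib letter from the matching ciphertext letter (mod 26):
Z(25)−V(21)=4 → E
D(3)−O(14)=-11≡15 → P
V(21)−P(15)=6 → G
V(21)−P(15)=6 → G
H(7)−P(15)=-8≡18 → S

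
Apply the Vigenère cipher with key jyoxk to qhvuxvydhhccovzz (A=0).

Repeat the key across the message: jyoxkjyoxkjyoxkj
q(16)+j(9): 25 → z
h(7)+y(24): 31≡5 → f
v(21)+o(14): 35≡9 → j
u(20)+x(23): 43≡17 → r
x(23)+k(10): 33≡7 → h
v(21)+j(9): 30≡4 → e
y(24)+y(24): 48≡22 → w
d(3)+o(14): 17 → r
h(7)+x(23): 30≡4 → e
h(7)+k(10): 17 → r
c(2)+j(9): 11 → l
c(2)+y(24): 26≡0 → a
o(14)+o(14): 28≡2 → c
v(21)+x(23): 44≡18 → s
z(25)+k(10): 35≡9 → j
z(25)+j(9): 34≡8 → i

zfjrhewrerlacsji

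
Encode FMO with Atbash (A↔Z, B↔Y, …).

UNL

F(5) → U(20)
M(12) → N(13)
O(14) → L(11)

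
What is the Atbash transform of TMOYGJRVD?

GNLBTQIEW

T(19) → G(6)
M(12) → N(13)
O(14) → L(11)
Y(24) → B(1)
G(6) → T(19)
J(9) → Q(16)
R(17) → I(8)
V(21) → E(4)
D(3) → W(22)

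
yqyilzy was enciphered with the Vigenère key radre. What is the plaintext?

Repeat the key across the ciphertext: radrera
y(24)−r(17): 7 → h
q(16)−a(0): 16 → q
y(24)−d(3): 21 → v
i(8)−r(17): -9≡17 → r
l(11)−e(4): 7 → h
z(25)−r(17): 8 → i
y(24)−a(0): 24 → y

hqvrhiy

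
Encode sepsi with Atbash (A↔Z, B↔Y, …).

hvkhr

s(18) → h(7)
e(4) → v(21)
p(15) → k(10)
s(18) → h(7)
i(8) → r(17)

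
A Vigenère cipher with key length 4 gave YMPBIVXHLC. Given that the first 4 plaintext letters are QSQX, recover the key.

Subtract each crib letter from the matching ciphertext letter (mod 26):
Y(24)−Q(16)=8 → I
M(12)−S(18)=-6≡20 → U
P(15)−Q(16)=-1≡25 → Z
B(1)−X(23)=-22≡4 → E

IUZE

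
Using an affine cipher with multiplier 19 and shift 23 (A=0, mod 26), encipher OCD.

DJC

O(14): 19·14+23=289≡3 → D
C(2): 19·2+23=61≡9 → J
D(3): 19·3+23=80≡2 → C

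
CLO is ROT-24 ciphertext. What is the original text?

C(2): 2−24=-22≡4 → E
L(11): 11−24=-13≡13 → N
O(14): 14−24=-10≡16 → Q

ENQ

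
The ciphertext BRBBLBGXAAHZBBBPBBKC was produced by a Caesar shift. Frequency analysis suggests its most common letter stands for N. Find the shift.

14

The most frequent ciphertext letter is B (appears 9 times).
B is position 1; N is position 13.
Shift = -12≡14.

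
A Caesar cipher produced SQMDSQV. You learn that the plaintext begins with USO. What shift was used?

24

From the crib: S(18)−U(20)=-2≡24, so the shift is 24.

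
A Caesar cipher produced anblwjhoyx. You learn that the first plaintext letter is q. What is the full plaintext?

qdrbmzxeon

From the crib: a(0)−q(16)=-16≡10, so the shift is 10.
Subtract 10 from each ciphertext letter:
a(0): 0−10=-10≡16 → q
n(13): 13−10=3 → d
b(1): 1−10=-9≡17 → r
l(11): 11−10=1 → b
w(22): 22−10=12 → m
j(9): 9−10=-1≡25 → z
h(7): 7−10=-3≡23 → x
o(14): 14−10=4 → e
y(24): 24−10=14 → o
x(23): 23−10=13 → n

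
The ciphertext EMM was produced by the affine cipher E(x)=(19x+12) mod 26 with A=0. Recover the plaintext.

QAA

The inverse of 19 mod 26 is 11, since 19·11=209≡1. Apply D(y)=11·(y−12) mod 26:
E(4): 11·(4−12)=-88≡16 → Q
M(12): 11·(12−12)=0 → A
M(12): 11·(12−12)=0 → A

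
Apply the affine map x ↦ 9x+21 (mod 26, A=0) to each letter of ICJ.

I(8): 9·8+21=93≡15 → P
C(2): 9·2+21=39≡13 → N
J(9): 9·9+21=102≡24 → Y

PNY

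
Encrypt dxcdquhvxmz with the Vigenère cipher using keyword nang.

qxpjduubkmm

Repeat the key across the message: nangnangnan
d(3)+n(13): 16 → q
x(23)+a(0): 23 → x
c(2)+n(13): 15 → p
d(3)+g(6): 9 → j
q(16)+n(13): 29≡3 → d
u(20)+a(0): 20 → u
h(7)+n(13): 20 → u
v(21)+g(6): 27≡1 → b
x(23)+n(13): 36≡10 → k
m(12)+a(0): 12 → m
z(25)+n(13): 38≡12 → m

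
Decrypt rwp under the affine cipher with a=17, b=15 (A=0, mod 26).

The inverse of 17 mod 26 is 23, since 17·23=391≡1. Apply D(y)=23·(y−15) mod 26:
r(17): 23·(17−15)=46≡20 → u
w(22): 23·(22−15)=161≡5 → f
p(15): 23·(15−15)=0 → a

ufa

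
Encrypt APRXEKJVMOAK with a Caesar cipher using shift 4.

ETVBIONZQSEO

A(0): 0+4=4 → E
P(15): 15+4=19 → T
R(17): 17+4=21 → V
X(23): 23+4=27≡1 → B
E(4): 4+4=8 → I
K(10): 10+4=14 → O
J(9): 9+4=13 → N
V(21): 21+4=25 → Z
M(12): 12+4=16 → Q
O(14): 14+4=18 → S
A(0): 0+4=4 → E
K(10): 10+4=14 → O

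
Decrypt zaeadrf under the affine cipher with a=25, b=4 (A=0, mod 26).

The inverse of 25 mod 26 is 25, since 25·25=625≡1. Apply D(y)=25·(y−4) mod 26:
z(25): 25·(25−4)=525≡5 → f
a(0): 25·(0−4)=-100≡4 → e
e(4): 25·(4−4)=0 → a
a(0): 25·(0−4)=-100≡4 → e
d(3): 25·(3−4)=-25≡1 → b
r(17): 25·(17−4)=325≡13 → n
f(5): 25·(5−4)=25 → z

feaebnz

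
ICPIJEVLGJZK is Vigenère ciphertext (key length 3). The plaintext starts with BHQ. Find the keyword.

HVZ

Subtract each crib letter from the matching ciphertext letter (mod 26):
I(8)−B(1)=7 → H
C(2)−H(7)=-5≡21 → V
P(15)−Q(16)=-1≡25 → Z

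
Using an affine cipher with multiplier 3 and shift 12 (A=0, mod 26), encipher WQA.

AIM

W(22): 3·22+12=78≡0 → A
Q(16): 3·16+12=60≡8 → I
A(0): 3·0+12=12 → M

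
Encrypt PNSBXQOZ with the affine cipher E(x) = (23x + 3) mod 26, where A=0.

KQBAMHNG

P(15): 23·15+3=348≡10 → K
N(13): 23·13+3=302≡16 → Q
S(18): 23·18+3=417≡1 → B
B(1): 23·1+3=26≡0 → A
X(23): 23·23+3=532≡12 → M
Q(16): 23·16+3=371≡7 → H
O(14): 23·14+3=325≡13 → N
Z(25): 23·25+3=578≡6 → G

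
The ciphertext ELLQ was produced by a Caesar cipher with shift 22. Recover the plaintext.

E(4): 4−22=-18≡8 → I
L(11): 11−22=-11≡15 → P
L(11): 11−22=-11≡15 → P
Q(16): 16−22=-6≡20 → U

IPPU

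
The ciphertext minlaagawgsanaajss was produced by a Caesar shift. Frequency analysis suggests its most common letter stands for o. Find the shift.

The most frequent ciphertext letter is a (appears 6 times).
a is position 0; o is position 14.
Shift = -14≡12.

12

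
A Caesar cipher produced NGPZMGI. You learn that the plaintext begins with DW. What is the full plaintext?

From the crib: N(13)−D(3)=10, so the shift is 10.
Subtract 10 from each ciphertext letter:
N(13): 13−10=3 → D
G(6): 6−10=-4≡22 → W
P(15): 15−10=5 → F
Z(25): 25−10=15 → P
M(12): 12−10=2 → C
G(6): 6−10=-4≡22 → W
I(8): 8−10=-2≡24 → Y

DWFPCWY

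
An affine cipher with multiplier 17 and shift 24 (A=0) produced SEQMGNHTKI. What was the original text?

SIYKCHZPQW

The inverse of 17 mod 26 is 23, since 17·23=391≡1. Apply D(y)=23·(y−24) mod 26:
S(18): 23·(18−24)=-138≡18 → S
E(4): 23·(4−24)=-460≡8 → I
Q(16): 23·(16−24)=-184≡24 → Y
M(12): 23·(12−24)=-276≡10 → K
G(6): 23·(6−24)=-414≡2 → C
N(13): 23·(13−24)=-253≡7 → H
H(7): 23·(7−24)=-391≡25 → Z
T(19): 23·(19−24)=-115≡15 → P
K(10): 23·(10−24)=-322≡16 → Q
I(8): 23·(8−24)=-368≡22 → W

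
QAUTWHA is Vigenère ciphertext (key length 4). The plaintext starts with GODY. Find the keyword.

Subtract each crib letter from the matching ciphertext letter (mod 26):
Q(16)−G(6)=10 → K
A(0)−O(14)=-14≡12 → M
U(20)−D(3)=17 → R
T(19)−Y(24)=-5≡21 → V

KMRV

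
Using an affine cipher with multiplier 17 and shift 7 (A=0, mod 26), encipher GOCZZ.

FLPQQ

G(6): 17·6+7=109≡5 → F
O(14): 17·14+7=245≡11 → L
C(2): 17·2+7=41≡15 → P
Z(25): 17·25+7=432≡16 → Q
Z(25): 17·25+7=432≡16 → Q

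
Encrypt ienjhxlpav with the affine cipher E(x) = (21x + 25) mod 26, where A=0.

lfmgqowczy

i(8): 21·8+25=193≡11 → l
e(4): 21·4+25=109≡5 → f
n(13): 21·13+25=298≡12 → m
j(9): 21·9+25=214≡6 → g
h(7): 21·7+25=172≡16 → q
x(23): 21·23+25=508≡14 → o
l(11): 21·11+25=256≡22 → w
p(15): 21·15+25=340≡2 → c
a(0): 21·0+25=25 → z
v(21): 21·21+25=466≡24 → y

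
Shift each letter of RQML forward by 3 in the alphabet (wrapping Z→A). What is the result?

UTPO

R(17): 17+3=20 → U
Q(16): 16+3=19 → T
M(12): 12+3=15 → P
L(11): 11+3=14 → O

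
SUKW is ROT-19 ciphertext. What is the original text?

ZBRD

S(18): 18−19=-1≡25 → Z
U(20): 20−19=1 → B
K(10): 10−19=-9≡17 → R
W(22): 22−19=3 → D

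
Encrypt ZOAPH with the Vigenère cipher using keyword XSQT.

WGQIE

Repeat the key across the message: XSQTX
Z(25)+X(23): 48≡22 → W
O(14)+S(18): 32≡6 → G
A(0)+Q(16): 16 → Q
P(15)+T(19): 34≡8 → I
H(7)+X(23): 30≡4 → E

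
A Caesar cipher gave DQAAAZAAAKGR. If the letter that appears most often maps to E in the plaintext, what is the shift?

22

The most frequent ciphertext letter is A (appears 6 times).
A is position 0; E is position 4.
Shift = -4≡22.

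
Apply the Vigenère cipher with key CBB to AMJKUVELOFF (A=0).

Repeat the key across the message: CBBCBBCBBCB
A(0)+C(2): 2 → C
M(12)+B(1): 13 → N
J(9)+B(1): 10 → K
K(10)+C(2): 12 → M
U(20)+B(1): 21 → V
V(21)+B(1): 22 → W
E(4)+C(2): 6 → G
L(11)+B(1): 12 → M
O(14)+B(1): 15 → P
F(5)+C(2): 7 → H
F(5)+B(1): 6 → G

CNKMVWGMPHG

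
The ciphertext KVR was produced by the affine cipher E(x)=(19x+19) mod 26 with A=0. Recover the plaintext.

The inverse of 19 mod 26 is 11, since 19·11=209≡1. Apply D(y)=11·(y−19) mod 26:
K(10): 11·(10−19)=-99≡5 → F
V(21): 11·(21−19)=22 → W
R(17): 11·(17−19)=-22≡4 → E

FWE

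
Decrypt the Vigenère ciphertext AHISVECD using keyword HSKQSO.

Repeat the key across the ciphertext: HSKQSOHS
A(0)−H(7): -7≡19 → T
H(7)−S(18): -11≡15 → P
I(8)−K(10): -2≡24 → Y
S(18)−Q(16): 2 → C
V(21)−S(18): 3 → D
E(4)−O(14): -10≡16 → Q
C(2)−H(7): -5≡21 → V
D(3)−S(18): -15≡11 → L

TPYCDQVL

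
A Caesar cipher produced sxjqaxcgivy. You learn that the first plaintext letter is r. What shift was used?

1

From the crib: s(18)−r(17)=1, so the shift is 1.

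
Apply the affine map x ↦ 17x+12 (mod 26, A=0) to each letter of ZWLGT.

VWRKX

Z(25): 17·25+12=437≡21 → V
W(22): 17·22+12=386≡22 → W
L(11): 17·11+12=199≡17 → R
G(6): 17·6+12=114≡10 → K
T(19): 17·19+12=335≡23 → X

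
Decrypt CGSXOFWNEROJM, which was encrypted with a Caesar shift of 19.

C(2): 2−19=-17≡9 → J
G(6): 6−19=-13≡13 → N
S(18): 18−19=-1≡25 → Z
X(23): 23−19=4 → E
O(14): 14−19=-5≡21 → V
F(5): 5−19=-14≡12 → M
W(22): 22−19=3 → D
N(13): 13−19=-6≡20 → U
E(4): 4−19=-15≡11 → L
R(17): 17−19=-2≡24 → Y
O(14): 14−19=-5≡21 → V
J(9): 9−19=-10≡16 → Q
M(12): 12−19=-7≡19 → T

JNZEVMDULYVQT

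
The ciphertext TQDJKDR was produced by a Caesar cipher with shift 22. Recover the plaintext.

XUHNOHV

T(19): 19−22=-3≡23 → X
Q(16): 16−22=-6≡20 → U
D(3): 3−22=-19≡7 → H
J(9): 9−22=-13≡13 → N
K(10): 10−22=-12≡14 → O
D(3): 3−22=-19≡7 → H
R(17): 17−22=-5≡21 → V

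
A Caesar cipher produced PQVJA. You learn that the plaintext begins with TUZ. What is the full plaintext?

TUZNE

From the crib: P(15)−T(19)=-4≡22, so the shift is 22.
Subtract 22 from each ciphertext letter:
P(15): 15−22=-7≡19 → T
Q(16): 16−22=-6≡20 → U
V(21): 21−22=-1≡25 → Z
J(9): 9−22=-13≡13 → N
A(0): 0−22=-22≡4 → E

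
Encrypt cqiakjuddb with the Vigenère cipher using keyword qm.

scymavkptn

Repeat the key across the message: qmqmqmqmqm
c(2)+q(16): 18 → s
q(16)+m(12): 28≡2 → c
i(8)+q(16): 24 → y
a(0)+m(12): 12 → m
k(10)+q(16): 26≡0 → a
j(9)+m(12): 21 → v
u(20)+q(16): 36≡10 → k
d(3)+m(12): 15 → p
d(3)+q(16): 19 → t
b(1)+m(12): 13 → n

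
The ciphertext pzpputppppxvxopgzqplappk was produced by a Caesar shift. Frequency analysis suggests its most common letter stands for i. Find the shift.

The most frequent ciphertext letter is p (appears 11 times).
p is position 15; i is position 8.
Shift = 7.

7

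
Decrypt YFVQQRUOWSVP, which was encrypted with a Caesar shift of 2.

WDTOOPSMUQTN

Y(24): 24−2=22 → W
F(5): 5−2=3 → D
V(21): 21−2=19 → T
Q(16): 16−2=14 → O
Q(16): 16−2=14 → O
R(17): 17−2=15 → P
U(20): 20−2=18 → S
O(14): 14−2=12 → M
W(22): 22−2=20 → U
S(18): 18−2=16 → Q
V(21): 21−2=19 → T
P(15): 15−2=13 → N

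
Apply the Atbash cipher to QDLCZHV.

JWOXASE

Q(16) → J(9)
D(3) → W(22)
L(11) → O(14)
C(2) → X(23)
Z(25) → A(0)
H(7) → S(18)
V(21) → E(4)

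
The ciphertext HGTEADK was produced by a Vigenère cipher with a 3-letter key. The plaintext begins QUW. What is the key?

Subtract each crib letter from the matching ciphertext letter (mod 26):
H(7)−Q(16)=-9≡17 → R
G(6)−U(20)=-14≡12 → M
T(19)−W(22)=-3≡23 → X

RMX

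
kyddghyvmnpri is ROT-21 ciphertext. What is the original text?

pdiilmdarsuwn

k(10): 10−21=-11≡15 → p
y(24): 24−21=3 → d
d(3): 3−21=-18≡8 → i
d(3): 3−21=-18≡8 → i
g(6): 6−21=-15≡11 → l
h(7): 7−21=-14≡12 → m
y(24): 24−21=3 → d
v(21): 21−21=0 → a
m(12): 12−21=-9≡17 → r
n(13): 13−21=-8≡18 → s
p(15): 15−21=-6≡20 → u
r(17): 17−21=-4≡22 → w
i(8): 8−21=-13≡13 → n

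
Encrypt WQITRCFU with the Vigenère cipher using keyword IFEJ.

EVMCZHJD

Repeat the key across the message: IFEJIFEJ
W(22)+I(8): 30≡4 → E
Q(16)+F(5): 21 → V
I(8)+E(4): 12 → M
T(19)+J(9): 28≡2 → C
R(17)+I(8): 25 → Z
C(2)+F(5): 7 → H
F(5)+E(4): 9 → J
U(20)+J(9): 29≡3 → D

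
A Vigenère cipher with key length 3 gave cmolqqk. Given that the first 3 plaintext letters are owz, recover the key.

oqp

Subtract each crib letter from the matching ciphertext letter (mod 26):
c(2)−o(14)=-12≡14 → o
m(12)−w(22)=-10≡16 → q
o(14)−z(25)=-11≡15 → p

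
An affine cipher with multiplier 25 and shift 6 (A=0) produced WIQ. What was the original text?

The inverse of 25 mod 26 is 25, since 25·25=625≡1. Apply D(y)=25·(y−6) mod 26:
W(22): 25·(22−6)=400≡10 → K
I(8): 25·(8−6)=50≡24 → Y
Q(16): 25·(16−6)=250≡16 → Q

KYQ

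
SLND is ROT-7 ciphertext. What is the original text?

S(18): 18−7=11 → L
L(11): 11−7=4 → E
N(13): 13−7=6 → G
D(3): 3−7=-4≡22 → W

LEGW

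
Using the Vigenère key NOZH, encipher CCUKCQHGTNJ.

PQTRPEGNGBI

Repeat the key across the message: NOZHNOZHNOZ
C(2)+N(13): 15 → P
C(2)+O(14): 16 → Q
U(20)+Z(25): 45≡19 → T
K(10)+H(7): 17 → R
C(2)+N(13): 15 → P
Q(16)+O(14): 30≡4 → E
H(7)+Z(25): 32≡6 → G
G(6)+H(7): 13 → N
T(19)+N(13): 32≡6 → G
N(13)+O(14): 27≡1 → B
J(9)+Z(25): 34≡8 → I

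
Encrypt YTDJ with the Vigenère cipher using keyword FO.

Repeat the key across the message: FOFO
Y(24)+F(5): 29≡3 → D
T(19)+O(14): 33≡7 → H
D(3)+F(5): 8 → I
J(9)+O(14): 23 → X

DHIX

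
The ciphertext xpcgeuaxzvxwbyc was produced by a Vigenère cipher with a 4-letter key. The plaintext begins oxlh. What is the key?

Subtract each crib letter from the matching ciphertext letter (mod 26):
x(23)−o(14)=9 → j
p(15)−x(23)=-8≡18 → s
c(2)−l(11)=-9≡17 → r
g(6)−h(7)=-1≡25 → z

jsrz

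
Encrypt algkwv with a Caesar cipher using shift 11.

lwrvhg

a(0): 0+11=11 → l
l(11): 11+11=22 → w
g(6): 6+11=17 → r
k(10): 10+11=21 → v
w(22): 22+11=33≡7 → h
v(21): 21+11=32≡6 → g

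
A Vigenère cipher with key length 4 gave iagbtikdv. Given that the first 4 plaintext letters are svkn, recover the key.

qfwo

Subtract each crib letter from the matching ciphertext letter (mod 26):
i(8)−s(18)=-10≡16 → q
a(0)−v(21)=-21≡5 → f
g(6)−k(10)=-4≡22 → w
b(1)−n(13)=-12≡14 → o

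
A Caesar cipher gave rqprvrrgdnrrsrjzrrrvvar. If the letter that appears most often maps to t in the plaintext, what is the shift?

24

The most frequent ciphertext letter is r (appears 11 times).
r is position 17; t is position 19.
Shift = -2≡24.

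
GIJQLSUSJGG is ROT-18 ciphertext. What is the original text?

OQRYTACAROO

G(6): 6−18=-12≡14 → O
I(8): 8−18=-10≡16 → Q
J(9): 9−18=-9≡17 → R
Q(16): 16−18=-2≡24 → Y
L(11): 11−18=-7≡19 → T
S(18): 18−18=0 → A
U(20): 20−18=2 → C
S(18): 18−18=0 → A
J(9): 9−18=-9≡17 → R
G(6): 6−18=-12≡14 → O
G(6): 6−18=-12≡14 → O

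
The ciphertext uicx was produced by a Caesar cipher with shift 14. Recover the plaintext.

guoj

u(20): 20−14=6 → g
i(8): 8−14=-6≡20 → u
c(2): 2−14=-12≡14 → o
x(23): 23−14=9 → j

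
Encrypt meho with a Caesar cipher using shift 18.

ewzg

m(12): 12+18=30≡4 → e
e(4): 4+18=22 → w
h(7): 7+18=25 → z
o(14): 14+18=32≡6 → g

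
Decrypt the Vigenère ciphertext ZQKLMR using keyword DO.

Repeat the key across the ciphertext: DODODO
Z(25)−D(3): 22 → W
Q(16)−O(14): 2 → C
K(10)−D(3): 7 → H
L(11)−O(14): -3≡23 → X
M(12)−D(3): 9 → J
R(17)−O(14): 3 → D

WCHXJD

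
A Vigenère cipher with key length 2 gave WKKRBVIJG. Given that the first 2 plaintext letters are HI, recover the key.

PC

Subtract each crib letter from the matching ciphertext letter (mod 26):
W(22)−H(7)=15 → P
K(10)−I(8)=2 → C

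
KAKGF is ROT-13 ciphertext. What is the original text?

XNXTS

K(10): 10−13=-3≡23 → X
A(0): 0−13=-13≡13 → N
K(10): 10−13=-3≡23 → X
G(6): 6−13=-7≡19 → T
F(5): 5−13=-8≡18 → S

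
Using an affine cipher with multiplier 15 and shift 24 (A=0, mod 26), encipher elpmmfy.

ghpwwvu

e(4): 15·4+24=84≡6 → g
l(11): 15·11+24=189≡7 → h
p(15): 15·15+24=249≡15 → p
m(12): 15·12+24=204≡22 → w
m(12): 15·12+24=204≡22 → w
f(5): 15·5+24=99≡21 → v
y(24): 15·24+24=384≡20 → u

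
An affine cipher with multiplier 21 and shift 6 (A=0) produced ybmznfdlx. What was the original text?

mberjvlzh

The inverse of 21 mod 26 is 5, since 21·5=105≡1. Apply D(y)=5·(y−6) mod 26:
y(24): 5·(24−6)=90≡12 → m
b(1): 5·(1−6)=-25≡1 → b
m(12): 5·(12−6)=30≡4 → e
z(25): 5·(25−6)=95≡17 → r
n(13): 5·(13−6)=35≡9 → j
f(5): 5·(5−6)=-5≡21 → v
d(3): 5·(3−6)=-15≡11 → l
l(11): 5·(11−6)=25 → z
x(23): 5·(23−6)=85≡7 → h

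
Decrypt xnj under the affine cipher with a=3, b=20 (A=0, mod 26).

The inverse of 3 mod 26 is 9, since 3·9=27≡1. Apply D(y)=9·(y−20) mod 26:
x(23): 9·(23−20)=27≡1 → b
n(13): 9·(13−20)=-63≡15 → p
j(9): 9·(9−20)=-99≡5 → f

bpf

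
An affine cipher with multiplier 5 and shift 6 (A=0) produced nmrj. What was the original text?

The inverse of 5 mod 26 is 21, since 5·21=105≡1. Apply D(y)=21·(y−6) mod 26:
n(13): 21·(13−6)=147≡17 → r
m(12): 21·(12−6)=126≡22 → w
r(17): 21·(17−6)=231≡23 → x
j(9): 21·(9−6)=63≡11 → l

rwxl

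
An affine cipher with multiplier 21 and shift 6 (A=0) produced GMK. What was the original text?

The inverse of 21 mod 26 is 5, since 21·5=105≡1. Apply D(y)=5·(y−6) mod 26:
G(6): 5·(6−6)=0 → A
M(12): 5·(12−6)=30≡4 → E
K(10): 5·(10−6)=20 → U

AEU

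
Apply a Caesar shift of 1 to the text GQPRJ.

HRQSK

G(6): 6+1=7 → H
Q(16): 16+1=17 → R
P(15): 15+1=16 → Q
R(17): 17+1=18 → S
J(9): 9+1=10 → K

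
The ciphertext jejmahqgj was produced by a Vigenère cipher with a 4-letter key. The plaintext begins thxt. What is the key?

qxmt

Subtract each crib letter from the matching ciphertext letter (mod 26):
j(9)−t(19)=-10≡16 → q
e(4)−h(7)=-3≡23 → x
j(9)−x(23)=-14≡12 → m
m(12)−t(19)=-7≡19 → t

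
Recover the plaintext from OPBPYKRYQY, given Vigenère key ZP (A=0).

Repeat the key across the ciphertext: ZPZPZPZPZP
O(14)−Z(25): -11≡15 → P
P(15)−P(15): 0 → A
B(1)−Z(25): -24≡2 → C
P(15)−P(15): 0 → A
Y(24)−Z(25): -1≡25 → Z
K(10)−P(15): -5≡21 → V
R(17)−Z(25): -8≡18 → S
Y(24)−P(15): 9 → J
Q(16)−Z(25): -9≡17 → R
Y(24)−P(15): 9 → J

PACAZVSJRJ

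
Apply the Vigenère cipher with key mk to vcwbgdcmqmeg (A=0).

hmilsnowcwqq

Repeat the key across the message: mkmkmkmkmkmk
v(21)+m(12): 33≡7 → h
c(2)+k(10): 12 → m
w(22)+m(12): 34≡8 → i
b(1)+k(10): 11 → l
g(6)+m(12): 18 → s
d(3)+k(10): 13 → n
c(2)+m(12): 14 → o
m(12)+k(10): 22 → w
q(16)+m(12): 28≡2 → c
m(12)+k(10): 22 → w
e(4)+m(12): 16 → q
g(6)+k(10): 16 → q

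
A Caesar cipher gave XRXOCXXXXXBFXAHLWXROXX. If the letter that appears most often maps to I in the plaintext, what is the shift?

15

The most frequent ciphertext letter is X (appears 11 times).
X is position 23; I is position 8.
Shift = 15.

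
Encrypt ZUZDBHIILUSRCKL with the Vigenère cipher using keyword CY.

BSBBDFKGNSUPEIN

Repeat the key across the message: CYCYCYCYCYCYCYC
Z(25)+C(2): 27≡1 → B
U(20)+Y(24): 44≡18 → S
Z(25)+C(2): 27≡1 → B
D(3)+Y(24): 27≡1 → B
B(1)+C(2): 3 → D
H(7)+Y(24): 31≡5 → F
I(8)+C(2): 10 → K
I(8)+Y(24): 32≡6 → G
L(11)+C(2): 13 → N
U(20)+Y(24): 44≡18 → S
S(18)+C(2): 20 → U
R(17)+Y(24): 41≡15 → P
C(2)+C(2): 4 → E
K(10)+Y(24): 34≡8 → I
L(11)+C(2): 13 → N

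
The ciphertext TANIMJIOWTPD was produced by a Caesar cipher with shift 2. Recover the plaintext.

T(19): 19−2=17 → R
A(0): 0−2=-2≡24 → Y
N(13): 13−2=11 → L
I(8): 8−2=6 → G
M(12): 12−2=10 → K
J(9): 9−2=7 → H
I(8): 8−2=6 → G
O(14): 14−2=12 → M
W(22): 22−2=20 → U
T(19): 19−2=17 → R
P(15): 15−2=13 → N
D(3): 3−2=1 → B

RYLGKHGMURNB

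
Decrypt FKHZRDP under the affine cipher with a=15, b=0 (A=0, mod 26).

JSXTPVB

The inverse of 15 mod 26 is 7, since 15·7=105≡1. Apply D(y)=7·(y−0) mod 26:
F(5): 7·(5−0)=35≡9 → J
K(10): 7·(10−0)=70≡18 → S
H(7): 7·(7−0)=49≡23 → X
Z(25): 7·(25−0)=175≡19 → T
R(17): 7·(17−0)=119≡15 → P
D(3): 7·(3−0)=21 → V
P(15): 7·(15−0)=105≡1 → B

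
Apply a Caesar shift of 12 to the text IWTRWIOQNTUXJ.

I(8): 8+12=20 → U
W(22): 22+12=34≡8 → I
T(19): 19+12=31≡5 → F
R(17): 17+12=29≡3 → D
W(22): 22+12=34≡8 → I
I(8): 8+12=20 → U
O(14): 14+12=26≡0 → A
Q(16): 16+12=28≡2 → C
N(13): 13+12=25 → Z
T(19): 19+12=31≡5 → F
U(20): 20+12=32≡6 → G
X(23): 23+12=35≡9 → J
J(9): 9+12=21 → V

UIFDIUACZFGJV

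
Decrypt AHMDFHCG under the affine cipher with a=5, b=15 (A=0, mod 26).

The inverse of 5 mod 26 is 21, since 5·21=105≡1. Apply D(y)=21·(y−15) mod 26:
A(0): 21·(0−15)=-315≡23 → X
H(7): 21·(7−15)=-168≡14 → O
M(12): 21·(12−15)=-63≡15 → P
D(3): 21·(3−15)=-252≡8 → I
F(5): 21·(5−15)=-210≡24 → Y
H(7): 21·(7−15)=-168≡14 → O
C(2): 21·(2−15)=-273≡13 → N
G(6): 21·(6−15)=-189≡19 → T

XOPIYONT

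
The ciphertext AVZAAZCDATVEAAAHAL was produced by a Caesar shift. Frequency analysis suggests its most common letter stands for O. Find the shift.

The most frequent ciphertext letter is A (appears 8 times).
A is position 0; O is position 14.
Shift = -14≡12.

12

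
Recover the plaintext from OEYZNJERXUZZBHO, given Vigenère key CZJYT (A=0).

MFPBUHFIZBXASJV

Repeat the key across the ciphertext: CZJYTCZJYTCZJYT
O(14)−C(2): 12 → M
E(4)−Z(25): -21≡5 → F
Y(24)−J(9): 15 → P
Z(25)−Y(24): 1 → B
N(13)−T(19): -6≡20 → U
J(9)−C(2): 7 → H
E(4)−Z(25): -21≡5 → F
R(17)−J(9): 8 → I
X(23)−Y(24): -1≡25 → Z
U(20)−T(19): 1 → B
Z(25)−C(2): 23 → X
Z(25)−Z(25): 0 → A
B(1)−J(9): -8≡18 → S
H(7)−Y(24): -17≡9 → J
O(14)−T(19): -5≡21 → V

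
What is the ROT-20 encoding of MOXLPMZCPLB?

M(12): 12+20=32≡6 → G
O(14): 14+20=34≡8 → I
X(23): 23+20=43≡17 → R
L(11): 11+20=31≡5 → F
P(15): 15+20=35≡9 → J
M(12): 12+20=32≡6 → G
Z(25): 25+20=45≡19 → T
C(2): 2+20=22 → W
P(15): 15+20=35≡9 → J
L(11): 11+20=31≡5 → F
B(1): 1+20=21 → V

GIRFJGTWJFV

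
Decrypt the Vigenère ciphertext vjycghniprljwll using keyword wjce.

Repeat the key across the ciphertext: wjcewjcewjcewjc
v(21)−w(22): -1≡25 → z
j(9)−j(9): 0 → a
y(24)−c(2): 22 → w
c(2)−e(4): -2≡24 → y
g(6)−w(22): -16≡10 → k
h(7)−j(9): -2≡24 → y
n(13)−c(2): 11 → l
i(8)−e(4): 4 → e
p(15)−w(22): -7≡19 → t
r(17)−j(9): 8 → i
l(11)−c(2): 9 → j
j(9)−e(4): 5 → f
w(22)−w(22): 0 → a
l(11)−j(9): 2 → c
l(11)−c(2): 9 → j

zawykyletijfacj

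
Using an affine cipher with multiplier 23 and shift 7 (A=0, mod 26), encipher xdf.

qys

x(23): 23·23+7=536≡16 → q
d(3): 23·3+7=76≡24 → y
f(5): 23·5+7=122≡18 → s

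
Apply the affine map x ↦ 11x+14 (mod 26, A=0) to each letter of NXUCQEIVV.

N(13): 11·13+14=157≡1 → B
X(23): 11·23+14=267≡7 → H
U(20): 11·20+14=234≡0 → A
C(2): 11·2+14=36≡10 → K
Q(16): 11·16+14=190≡8 → I
E(4): 11·4+14=58≡6 → G
I(8): 11·8+14=102≡24 → Y
V(21): 11·21+14=245≡11 → L
V(21): 11·21+14=245≡11 → L

BHAKIGYLL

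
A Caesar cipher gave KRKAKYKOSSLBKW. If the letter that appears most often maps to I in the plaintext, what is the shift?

The most frequent ciphertext letter is K (appears 5 times).
K is position 10; I is position 8.
Shift = 2.

2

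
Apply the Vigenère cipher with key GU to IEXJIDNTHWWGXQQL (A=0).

Repeat the key across the message: GUGUGUGUGUGUGUGU
I(8)+G(6): 14 → O
E(4)+U(20): 24 → Y
X(23)+G(6): 29≡3 → D
J(9)+U(20): 29≡3 → D
I(8)+G(6): 14 → O
D(3)+U(20): 23 → X
N(13)+G(6): 19 → T
T(19)+U(20): 39≡13 → N
H(7)+G(6): 13 → N
W(22)+U(20): 42≡16 → Q
W(22)+G(6): 28≡2 → C
G(6)+U(20): 26≡0 → A
X(23)+G(6): 29≡3 → D
Q(16)+U(20): 36≡10 → K
Q(16)+G(6): 22 → W
L(11)+U(20): 31≡5 → F

OYDDOXTNNQCADKWF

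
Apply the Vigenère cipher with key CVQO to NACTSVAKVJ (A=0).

PVSHUQQYXE

Repeat the key across the message: CVQOCVQOCV
N(13)+C(2): 15 → P
A(0)+V(21): 21 → V
C(2)+Q(16): 18 → S
T(19)+O(14): 33≡7 → H
S(18)+C(2): 20 → U
V(21)+V(21): 42≡16 → Q
A(0)+Q(16): 16 → Q
K(10)+O(14): 24 → Y
V(21)+C(2): 23 → X
J(9)+V(21): 30≡4 → E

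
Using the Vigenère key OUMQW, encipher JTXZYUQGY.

XNJPUIKSO

Repeat the key across the message: OUMQWOUMQ
J(9)+O(14): 23 → X
T(19)+U(20): 39≡13 → N
X(23)+M(12): 35≡9 → J
Z(25)+Q(16): 41≡15 → P
Y(24)+W(22): 46≡20 → U
U(20)+O(14): 34≡8 → I
Q(16)+U(20): 36≡10 → K
G(6)+M(12): 18 → S
Y(24)+Q(16): 40≡14 → O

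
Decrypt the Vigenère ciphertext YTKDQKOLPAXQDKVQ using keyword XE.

Repeat the key across the ciphertext: XEXEXEXEXEXEXEXE
Y(24)−X(23): 1 → B
T(19)−E(4): 15 → P
K(10)−X(23): -13≡13 → N
D(3)−E(4): -1≡25 → Z
Q(16)−X(23): -7≡19 → T
K(10)−E(4): 6 → G
O(14)−X(23): -9≡17 → R
L(11)−E(4): 7 → H
P(15)−X(23): -8≡18 → S
A(0)−E(4): -4≡22 → W
X(23)−X(23): 0 → A
Q(16)−E(4): 12 → M
D(3)−X(23): -20≡6 → G
K(10)−E(4): 6 → G
V(21)−X(23): -2≡24 → Y
Q(16)−E(4): 12 → M

BPNZTGRHSWAMGGYM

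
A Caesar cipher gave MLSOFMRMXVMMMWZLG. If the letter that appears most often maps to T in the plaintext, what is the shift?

19

The most frequent ciphertext letter is M (appears 6 times).
M is position 12; T is position 19.
Shift = -7≡19.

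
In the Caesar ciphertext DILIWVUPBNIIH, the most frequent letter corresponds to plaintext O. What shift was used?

20

The most frequent ciphertext letter is I (appears 4 times).
I is position 8; O is position 14.
Shift = -6≡20.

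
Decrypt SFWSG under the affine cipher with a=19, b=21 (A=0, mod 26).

The inverse of 19 mod 26 is 11, since 19·11=209≡1. Apply D(y)=11·(y−21) mod 26:
S(18): 11·(18−21)=-33≡19 → T
F(5): 11·(5−21)=-176≡6 → G
W(22): 11·(22−21)=11 → L
S(18): 11·(18−21)=-33≡19 → T
G(6): 11·(6−21)=-165≡17 → R

TGLTR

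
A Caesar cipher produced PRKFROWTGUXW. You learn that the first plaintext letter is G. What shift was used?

9

From the crib: P(15)−G(6)=9, so the shift is 9.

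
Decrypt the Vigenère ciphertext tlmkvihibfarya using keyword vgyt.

yforacjpgzcydu

Repeat the key across the ciphertext: vgytvgytvgytvg
t(19)−v(21): -2≡24 → y
l(11)−g(6): 5 → f
m(12)−y(24): -12≡14 → o
k(10)−t(19): -9≡17 → r
v(21)−v(21): 0 → a
i(8)−g(6): 2 → c
h(7)−y(24): -17≡9 → j
i(8)−t(19): -11≡15 → p
b(1)−v(21): -20≡6 → g
f(5)−g(6): -1≡25 → z
a(0)−y(24): -24≡2 → c
r(17)−t(19): -2≡24 → y
y(24)−v(21): 3 → d
a(0)−g(6): -6≡20 → u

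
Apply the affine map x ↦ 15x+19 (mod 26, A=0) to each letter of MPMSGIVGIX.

M(12): 15·12+19=199≡17 → R
P(15): 15·15+19=244≡10 → K
M(12): 15·12+19=199≡17 → R
S(18): 15·18+19=289≡3 → D
G(6): 15·6+19=109≡5 → F
I(8): 15·8+19=139≡9 → J
V(21): 15·21+19=334≡22 → W
G(6): 15·6+19=109≡5 → F
I(8): 15·8+19=139≡9 → J
X(23): 15·23+19=364≡0 → A

RKRDFJWFJA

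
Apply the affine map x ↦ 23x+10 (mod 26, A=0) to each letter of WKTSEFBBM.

W(22): 23·22+10=516≡22 → W
K(10): 23·10+10=240≡6 → G
T(19): 23·19+10=447≡5 → F
S(18): 23·18+10=424≡8 → I
E(4): 23·4+10=102≡24 → Y
F(5): 23·5+10=125≡21 → V
B(1): 23·1+10=33≡7 → H
B(1): 23·1+10=33≡7 → H
M(12): 23·12+10=286≡0 → A

WGFIYVHHA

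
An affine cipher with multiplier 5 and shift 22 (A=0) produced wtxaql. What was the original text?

apvged

The inverse of 5 mod 26 is 21, since 5·21=105≡1. Apply D(y)=21·(y−22) mod 26:
w(22): 21·(22−22)=0 → a
t(19): 21·(19−22)=-63≡15 → p
x(23): 21·(23−22)=21 → v
a(0): 21·(0−22)=-462≡6 → g
q(16): 21·(16−22)=-126≡4 → e
l(11): 21·(11−22)=-231≡3 → d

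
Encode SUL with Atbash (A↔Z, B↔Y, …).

HFO

S(18) → H(7)
U(20) → F(5)
L(11) → O(14)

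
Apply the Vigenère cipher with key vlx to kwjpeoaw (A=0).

Repeat the key across the message: vlxvlxvl
k(10)+v(21): 31≡5 → f
w(22)+l(11): 33≡7 → h
j(9)+x(23): 32≡6 → g
p(15)+v(21): 36≡10 → k
e(4)+l(11): 15 → p
o(14)+x(23): 37≡11 → l
a(0)+v(21): 21 → v
w(22)+l(11): 33≡7 → h

fhgkplvh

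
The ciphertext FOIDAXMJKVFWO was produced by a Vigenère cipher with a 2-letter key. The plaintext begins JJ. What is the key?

Subtract each crib letter from the matching ciphertext letter (mod 26):
F(5)−J(9)=-4≡22 → W
O(14)−J(9)=5 → F

WF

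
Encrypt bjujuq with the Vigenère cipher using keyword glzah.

hutjbw

Repeat the key across the message: glzahg
b(1)+g(6): 7 → h
j(9)+l(11): 20 → u
u(20)+z(25): 45≡19 → t
j(9)+a(0): 9 → j
u(20)+h(7): 27≡1 → b
q(16)+g(6): 22 → w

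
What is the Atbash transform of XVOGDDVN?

X(23) → C(2)
V(21) → E(4)
O(14) → L(11)
G(6) → T(19)
D(3) → W(22)
D(3) → W(22)
V(21) → E(4)
N(13) → M(12)

CELTWWEM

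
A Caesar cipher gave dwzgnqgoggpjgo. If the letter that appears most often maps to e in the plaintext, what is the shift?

2

The most frequent ciphertext letter is g (appears 5 times).
g is position 6; e is position 4.
Shift = 2.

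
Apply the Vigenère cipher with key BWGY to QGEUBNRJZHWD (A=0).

Repeat the key across the message: BWGYBWGYBWGY
Q(16)+B(1): 17 → R
G(6)+W(22): 28≡2 → C
E(4)+G(6): 10 → K
U(20)+Y(24): 44≡18 → S
B(1)+B(1): 2 → C
N(13)+W(22): 35≡9 → J
R(17)+G(6): 23 → X
J(9)+Y(24): 33≡7 → H
Z(25)+B(1): 26≡0 → A
H(7)+W(22): 29≡3 → D
W(22)+G(6): 28≡2 → C
D(3)+Y(24): 27≡1 → B

RCKSCJXHADCB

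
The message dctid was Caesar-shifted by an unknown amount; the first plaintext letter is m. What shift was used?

17

From the crib: d(3)−m(12)=-9≡17, so the shift is 17.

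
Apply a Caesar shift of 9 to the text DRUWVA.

D(3): 3+9=12 → M
R(17): 17+9=26≡0 → A
U(20): 20+9=29≡3 → D
W(22): 22+9=31≡5 → F
V(21): 21+9=30≡4 → E
A(0): 0+9=9 → J

MADFEJ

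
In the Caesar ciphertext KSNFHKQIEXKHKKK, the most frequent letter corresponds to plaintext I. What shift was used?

2

The most frequent ciphertext letter is K (appears 6 times).
K is position 10; I is position 8.
Shift = 2.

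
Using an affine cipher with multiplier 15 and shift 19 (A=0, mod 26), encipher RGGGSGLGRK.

OFFFDFCFON

R(17): 15·17+19=274≡14 → O
G(6): 15·6+19=109≡5 → F
G(6): 15·6+19=109≡5 → F
G(6): 15·6+19=109≡5 → F
S(18): 15·18+19=289≡3 → D
G(6): 15·6+19=109≡5 → F
L(11): 15·11+19=184≡2 → C
G(6): 15·6+19=109≡5 → F
R(17): 15·17+19=274≡14 → O
K(10): 15·10+19=169≡13 → N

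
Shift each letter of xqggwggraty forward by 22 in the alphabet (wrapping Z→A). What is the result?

tmccsccnwpu

x(23): 23+22=45≡19 → t
q(16): 16+22=38≡12 → m
g(6): 6+22=28≡2 → c
g(6): 6+22=28≡2 → c
w(22): 22+22=44≡18 → s
g(6): 6+22=28≡2 → c
g(6): 6+22=28≡2 → c
r(17): 17+22=39≡13 → n
a(0): 0+22=22 → w
t(19): 19+22=41≡15 → p
y(24): 24+22=46≡20 → u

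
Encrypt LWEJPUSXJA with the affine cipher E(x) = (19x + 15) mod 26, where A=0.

L(11): 19·11+15=224≡16 → Q
W(22): 19·22+15=433≡17 → R
E(4): 19·4+15=91≡13 → N
J(9): 19·9+15=186≡4 → E
P(15): 19·15+15=300≡14 → O
U(20): 19·20+15=395≡5 → F
S(18): 19·18+15=357≡19 → T
X(23): 19·23+15=452≡10 → K
J(9): 19·9+15=186≡4 → E
A(0): 19·0+15=15 → P

QRNEOFTKEP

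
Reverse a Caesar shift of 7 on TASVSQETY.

MTLOLJXMR

T(19): 19−7=12 → M
A(0): 0−7=-7≡19 → T
S(18): 18−7=11 → L
V(21): 21−7=14 → O
S(18): 18−7=11 → L
Q(16): 16−7=9 → J
E(4): 4−7=-3≡23 → X
T(19): 19−7=12 → M
Y(24): 24−7=17 → R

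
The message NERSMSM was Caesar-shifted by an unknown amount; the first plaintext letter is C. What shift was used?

From the crib: N(13)−C(2)=11, so the shift is 11.

11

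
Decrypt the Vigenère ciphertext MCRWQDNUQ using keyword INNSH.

EPEEJVAHY

Repeat the key across the ciphertext: INNSHINNS
M(12)−I(8): 4 → E
C(2)−N(13): -11≡15 → P
R(17)−N(13): 4 → E
W(22)−S(18): 4 → E
Q(16)−H(7): 9 → J
D(3)−I(8): -5≡21 → V
N(13)−N(13): 0 → A
U(20)−N(13): 7 → H
Q(16)−S(18): -2≡24 → Y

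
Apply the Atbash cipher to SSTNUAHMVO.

S(18) → H(7)
S(18) → H(7)
T(19) → G(6)
N(13) → M(12)
U(20) → F(5)
A(0) → Z(25)
H(7) → S(18)
M(12) → N(13)
V(21) → E(4)
O(14) → L(11)

HHGMFZSNEL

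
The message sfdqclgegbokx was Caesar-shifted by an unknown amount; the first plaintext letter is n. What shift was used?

From the crib: s(18)−n(13)=5, so the shift is 5.

5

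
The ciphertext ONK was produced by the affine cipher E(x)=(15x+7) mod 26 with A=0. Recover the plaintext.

XQV

The inverse of 15 mod 26 is 7, since 15·7=105≡1. Apply D(y)=7·(y−7) mod 26:
O(14): 7·(14−7)=49≡23 → X
N(13): 7·(13−7)=42≡16 → Q
K(10): 7·(10−7)=21 → V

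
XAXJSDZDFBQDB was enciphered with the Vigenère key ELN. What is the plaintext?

TPKFHQVSSXFQX

Repeat the key across the ciphertext: ELNELNELNELNE
X(23)−E(4): 19 → T
A(0)−L(11): -11≡15 → P
X(23)−N(13): 10 → K
J(9)−E(4): 5 → F
S(18)−L(11): 7 → H
D(3)−N(13): -10≡16 → Q
Z(25)−E(4): 21 → V
D(3)−L(11): -8≡18 → S
F(5)−N(13): -8≡18 → S
B(1)−E(4): -3≡23 → X
Q(16)−L(11): 5 → F
D(3)−N(13): -10≡16 → Q
B(1)−E(4): -3≡23 → X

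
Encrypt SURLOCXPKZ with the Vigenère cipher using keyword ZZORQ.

Repeat the key across the message: ZZORQZZORQ
S(18)+Z(25): 43≡17 → R
U(20)+Z(25): 45≡19 → T
R(17)+O(14): 31≡5 → F
L(11)+R(17): 28≡2 → C
O(14)+Q(16): 30≡4 → E
C(2)+Z(25): 27≡1 → B
X(23)+Z(25): 48≡22 → W
P(15)+O(14): 29≡3 → D
K(10)+R(17): 27≡1 → B
Z(25)+Q(16): 41≡15 → P

RTFCEBWDBP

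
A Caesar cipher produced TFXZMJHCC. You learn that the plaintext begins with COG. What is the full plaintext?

COGIVSQLL

From the crib: T(19)−C(2)=17, so the shift is 17.
Subtract 17 from each ciphertext letter:
T(19): 19−17=2 → C
F(5): 5−17=-12≡14 → O
X(23): 23−17=6 → G
Z(25): 25−17=8 → I
M(12): 12−17=-5≡21 → V
J(9): 9−17=-8≡18 → S
H(7): 7−17=-10≡16 → Q
C(2): 2−17=-15≡11 → L
C(2): 2−17=-15≡11 → L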